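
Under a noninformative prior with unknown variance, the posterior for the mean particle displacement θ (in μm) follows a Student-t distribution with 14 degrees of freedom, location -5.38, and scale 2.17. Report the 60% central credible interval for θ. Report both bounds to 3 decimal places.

The t_14 distribution is symmetric; the 60% interval is -5.38 ± t·2.17 with t_{0.8,14} = 0.868.
Half-width: 0.868 × 2.17 = 1.884.
-5.38 − 1.884 = -7.264; -5.38 + 1.884 = -3.496.

[-7.264, -3.496]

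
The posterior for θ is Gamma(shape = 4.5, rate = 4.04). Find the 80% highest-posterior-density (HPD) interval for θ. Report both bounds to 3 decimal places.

The posterior is unimodal and skewed, so the HPD interval has equal density at both endpoints and is the shortest 80% interval.
Solving f(0.392) = f(1.623) with F(1.623) − F(0.392) = 0.80 gives [0.392, 1.623].
For comparison, the equal-tailed interval is [0.516, 1.817]; the HPD is narrower and shifted toward the mode.

[0.392, 1.623]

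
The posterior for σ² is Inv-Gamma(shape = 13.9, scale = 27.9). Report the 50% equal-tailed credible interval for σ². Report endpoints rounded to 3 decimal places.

[1.722, 2.483]

Inverse-Gamma(13.9, 27.9) quantiles: F⁻¹(0.25) and F⁻¹(0.75).
Equivalently, 1/σ² ~ Gamma(13.9, rate = 27.9); invert its 0.75 and 0.25 quantiles.
Posterior mean ≈ 2.163, SD ≈ 0.627; a Normal approximation gives roughly [1.740, 2.586].
Exact: lower = 1.722; upper = 2.483.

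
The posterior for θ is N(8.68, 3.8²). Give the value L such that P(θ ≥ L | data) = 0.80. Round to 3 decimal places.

Need L with P(θ ≥ L) = 0.80: L = 8.68 − z_{0.2}·3.8.
z = 0.842; L = 8.68 − 0.842 × 3.8 = 5.482.

5.482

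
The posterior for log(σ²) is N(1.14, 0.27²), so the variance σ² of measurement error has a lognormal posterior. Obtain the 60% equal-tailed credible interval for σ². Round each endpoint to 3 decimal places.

[2.491, 3.924]

On the log scale the 60% interval is 1.14 ± 0.842 × 0.27 = [0.9128, 1.3672].
Exponentiate: [e^0.9128, e^1.3672] = [2.491, 3.924].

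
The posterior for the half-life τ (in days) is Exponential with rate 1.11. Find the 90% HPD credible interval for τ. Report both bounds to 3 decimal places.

[0.000, 2.074]

The exponential density is strictly decreasing on [0, ∞), so the HPD interval is anchored at 0: [0, q] with P(τ ≤ q) = 0.90.
q = −ln(1 − 0.90) / 1.11 = 2.3026 / 1.11 = 2.074.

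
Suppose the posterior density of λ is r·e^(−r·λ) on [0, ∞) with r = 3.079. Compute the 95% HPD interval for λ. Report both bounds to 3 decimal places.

The exponential density is strictly decreasing on [0, ∞), so the HPD interval is anchored at 0: [0, q] with P(λ ≤ q) = 0.95.
q = −ln(1 − 0.95) / 3.079 = 2.9957 / 3.079 = 0.973.

[0.000, 0.973]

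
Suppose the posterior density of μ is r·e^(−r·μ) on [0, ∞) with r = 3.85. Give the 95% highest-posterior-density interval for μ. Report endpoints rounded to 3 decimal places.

[0.000, 0.778]

The exponential density is strictly decreasing on [0, ∞), so the HPD interval is anchored at 0: [0, q] with P(μ ≤ q) = 0.95.
q = −ln(1 − 0.95) / 3.85 = 2.9957 / 3.85 = 0.778.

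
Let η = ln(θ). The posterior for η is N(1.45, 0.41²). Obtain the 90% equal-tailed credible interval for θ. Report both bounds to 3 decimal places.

[2.172, 8.368]

On the log scale the 90% interval is 1.45 ± 1.645 × 0.41 = [0.7756, 2.1244].
Exponentiate: [e^0.7756, e^2.1244] = [2.172, 8.368].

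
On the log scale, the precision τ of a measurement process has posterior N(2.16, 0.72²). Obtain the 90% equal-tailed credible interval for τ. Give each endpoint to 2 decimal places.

On the log scale the 90% interval is 2.16 ± 1.645 × 0.72 = [0.9757, 3.3443].
Exponentiate: [e^0.9757, e^3.3443] = [2.65, 28.34].

[2.65, 28.34]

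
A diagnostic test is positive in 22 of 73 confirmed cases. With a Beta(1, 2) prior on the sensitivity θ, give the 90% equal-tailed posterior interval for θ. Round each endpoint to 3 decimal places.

[0.220, 0.392]

Posterior: Beta(1+22, 2+51) = Beta(23, 53).
Equal-tailed 90% interval: the 0.05 and 0.95 quantiles of Beta(23, 53).
Posterior mean ≈ 0.303, SD ≈ 0.052; a Normal approximation gives roughly [0.217, 0.389].
Exact: F⁻¹(0.05) = 0.220; F⁻¹(0.95) = 0.392.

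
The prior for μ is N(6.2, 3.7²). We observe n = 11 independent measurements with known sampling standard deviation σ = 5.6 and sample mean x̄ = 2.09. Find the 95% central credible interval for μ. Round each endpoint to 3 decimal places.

Posterior precision = 1/3.7² + 11/5.6² = 0.0730 + 0.3508 = 0.4238, so posterior SD = 1.5361.
Posterior mean = (6.2/3.7² + 11·2.09/5.6²) / 0.4238 = 2.7984.
Interval: 2.7984 ± 1.960 × 1.5361 → [-0.212, 5.809].

[-0.212, 5.809]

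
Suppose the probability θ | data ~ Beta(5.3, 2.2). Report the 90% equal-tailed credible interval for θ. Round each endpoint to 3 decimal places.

[0.419, 0.928]

Posterior: Beta(5.3, 2.2).
Equal-tailed 90% interval: the 0.05 and 0.95 quantiles of Beta(5.3, 2.2).
Posterior mean ≈ 0.707, SD ≈ 0.156; a Normal approximation gives roughly [0.450, 0.964].
Exact: F⁻¹(0.05) = 0.419; F⁻¹(0.95) = 0.928.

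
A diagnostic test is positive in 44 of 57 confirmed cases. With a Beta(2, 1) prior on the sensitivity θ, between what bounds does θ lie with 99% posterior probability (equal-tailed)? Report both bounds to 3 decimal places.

Posterior: Beta(2+44, 1+13) = Beta(46, 14).
Equal-tailed 99% interval: the 0.005 and 0.995 quantiles of Beta(46, 14).
Posterior mean ≈ 0.767, SD ≈ 0.054; a Normal approximation gives roughly [0.627, 0.906].
Exact: F⁻¹(0.005) = 0.613; F⁻¹(0.995) = 0.888.

[0.613, 0.888]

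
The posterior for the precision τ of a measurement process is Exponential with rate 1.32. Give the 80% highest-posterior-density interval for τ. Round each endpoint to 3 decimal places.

[0.000, 1.219]

The exponential density is strictly decreasing on [0, ∞), so the HPD interval is anchored at 0: [0, q] with P(τ ≤ q) = 0.80.
q = −ln(1 − 0.80) / 1.32 = 1.6094 / 1.32 = 1.219.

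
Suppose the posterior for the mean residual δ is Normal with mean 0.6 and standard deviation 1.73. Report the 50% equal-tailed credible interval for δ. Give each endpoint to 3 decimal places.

The posterior is symmetric, so the 50% equal-tailed interval is δ = 0.6 ± z·1.73 with z = 0.674.
Half-width: 0.674 × 1.73 = 1.167.
0.6 − 1.167 = -0.567; 0.6 + 1.167 = 1.767.

[-0.567, 1.767]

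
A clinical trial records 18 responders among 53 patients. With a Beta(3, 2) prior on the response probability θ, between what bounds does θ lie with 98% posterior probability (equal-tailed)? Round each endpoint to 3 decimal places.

[0.225, 0.513]

Posterior: Beta(3+18, 2+35) = Beta(21, 37).
Equal-tailed 98% interval: the 0.01 and 0.99 quantiles of Beta(21, 37).
Posterior mean ≈ 0.362, SD ≈ 0.063; a Normal approximation gives roughly [0.217, 0.508].
Exact: F⁻¹(0.01) = 0.225; F⁻¹(0.99) = 0.513.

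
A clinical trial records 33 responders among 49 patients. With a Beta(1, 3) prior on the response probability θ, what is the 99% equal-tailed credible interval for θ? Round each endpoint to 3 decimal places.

Posterior: Beta(1+33, 3+16) = Beta(34, 19).
Equal-tailed 99% interval: the 0.005 and 0.995 quantiles of Beta(34, 19).
Posterior mean ≈ 0.642, SD ≈ 0.065; a Normal approximation gives roughly [0.473, 0.810].
Exact: F⁻¹(0.005) = 0.466; F⁻¹(0.995) = 0.797.

[0.466, 0.797]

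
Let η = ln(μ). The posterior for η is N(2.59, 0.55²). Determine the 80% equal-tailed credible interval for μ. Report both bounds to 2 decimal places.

On the log scale the 80% interval is 2.59 ± 1.282 × 0.55 = [1.8851, 3.2949].
Exponentiate: [e^1.8851, e^3.2949] = [6.59, 26.97].

[6.59, 26.97]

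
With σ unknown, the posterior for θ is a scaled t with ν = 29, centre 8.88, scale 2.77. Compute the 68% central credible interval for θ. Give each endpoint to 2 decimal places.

The t_29 distribution is symmetric; the 68% interval is 8.88 ± t·2.77 with t_{0.84,29} = 1.012.
Half-width: 1.012 × 2.77 = 2.80.
8.88 − 2.80 = 6.08; 8.88 + 2.80 = 11.68.

[6.08, 11.68]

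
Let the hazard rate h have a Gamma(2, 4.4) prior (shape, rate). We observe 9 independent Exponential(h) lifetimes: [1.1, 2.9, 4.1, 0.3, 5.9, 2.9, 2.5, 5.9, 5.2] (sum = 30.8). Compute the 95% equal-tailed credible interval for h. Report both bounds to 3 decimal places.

Posterior: Gamma(2+9, 4.4+30.8) = Gamma(11, 35.2) (shape, rate).
Equal-tailed 95% interval: Gamma(11, 35.2) quantiles at 0.025 and 0.975.
Posterior mean ≈ 0.312, SD ≈ 0.094; a Normal approximation gives roughly [0.128, 0.497].
Exact: lower = 0.156; upper = 0.522.

[0.156, 0.522]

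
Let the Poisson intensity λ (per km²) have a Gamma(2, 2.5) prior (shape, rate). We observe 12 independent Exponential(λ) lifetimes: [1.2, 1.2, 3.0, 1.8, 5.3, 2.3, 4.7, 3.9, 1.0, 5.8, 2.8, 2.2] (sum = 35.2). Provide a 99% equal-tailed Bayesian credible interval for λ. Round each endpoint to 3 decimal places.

[0.165, 0.676]

Posterior: Gamma(2+12, 2.5+35.2) = Gamma(14, 37.7) (shape, rate).
Equal-tailed 99% interval: Gamma(14, 37.7) quantiles at 0.005 and 0.995.
Posterior mean ≈ 0.371, SD ≈ 0.099; a Normal approximation gives roughly [0.116, 0.627].
Exact: lower = 0.165; upper = 0.676.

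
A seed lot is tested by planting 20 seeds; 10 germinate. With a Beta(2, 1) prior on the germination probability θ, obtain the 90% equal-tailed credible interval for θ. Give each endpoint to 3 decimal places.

[0.353, 0.689]

Posterior: Beta(2+10, 1+10) = Beta(12, 11).
Equal-tailed 90% interval: the 0.05 and 0.95 quantiles of Beta(12, 11).
Posterior mean ≈ 0.522, SD ≈ 0.102; a Normal approximation gives roughly [0.354, 0.689].
Exact: F⁻¹(0.05) = 0.353; F⁻¹(0.95) = 0.689.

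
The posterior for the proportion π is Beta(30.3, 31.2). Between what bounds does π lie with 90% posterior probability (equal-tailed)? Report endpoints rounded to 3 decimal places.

[0.389, 0.597]

Posterior: Beta(30.3, 31.2).
Equal-tailed 90% interval: the 0.05 and 0.95 quantiles of Beta(30.3, 31.2).
Posterior mean ≈ 0.493, SD ≈ 0.063; a Normal approximation gives roughly [0.389, 0.597].
Exact: F⁻¹(0.05) = 0.389; F⁻¹(0.95) = 0.597.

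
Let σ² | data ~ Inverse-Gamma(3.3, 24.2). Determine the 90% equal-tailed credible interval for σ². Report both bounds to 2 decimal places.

Inverse-Gamma(3.3, 24.2) quantiles: F⁻¹(0.05) and F⁻¹(0.95).
Equivalently, 1/σ² ~ Gamma(3.3, rate = 24.2); invert its 0.95 and 0.05 quantiles.
Posterior mean ≈ 10.52, SD ≈ 9.23; a Normal approximation gives roughly [-4.66, 25.70].
Exact: lower = 3.59; upper = 24.82.

[3.59, 24.82]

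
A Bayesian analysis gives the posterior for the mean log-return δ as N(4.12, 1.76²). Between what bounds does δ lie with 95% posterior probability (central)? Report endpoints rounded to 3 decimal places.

The posterior is symmetric, so the 95% equal-tailed interval is δ = 4.12 ± z·1.76 with z = 1.960.
Half-width: 1.960 × 1.76 = 3.450.
4.12 − 3.450 = 0.670; 4.12 + 3.450 = 7.570.

[0.670, 7.570]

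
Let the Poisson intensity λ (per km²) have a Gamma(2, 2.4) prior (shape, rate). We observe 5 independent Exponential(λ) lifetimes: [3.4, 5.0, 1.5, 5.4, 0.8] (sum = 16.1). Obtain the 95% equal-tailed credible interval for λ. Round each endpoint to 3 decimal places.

Posterior: Gamma(2+5, 2.4+16.1) = Gamma(7, 18.5) (shape, rate).
Equal-tailed 95% interval: Gamma(7, 18.5) quantiles at 0.025 and 0.975.
Posterior mean ≈ 0.378, SD ≈ 0.143; a Normal approximation gives roughly [0.098, 0.659].
Exact: lower = 0.152; upper = 0.706.

[0.152, 0.706]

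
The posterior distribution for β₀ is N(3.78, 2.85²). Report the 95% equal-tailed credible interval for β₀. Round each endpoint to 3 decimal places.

The posterior is symmetric, so the 95% equal-tailed interval is β₀ = 3.78 ± z·2.85 with z = 1.960.
Half-width: 1.960 × 2.85 = 5.586.
3.78 − 5.586 = -1.806; 3.78 + 5.586 = 9.366.

[-1.806, 9.366]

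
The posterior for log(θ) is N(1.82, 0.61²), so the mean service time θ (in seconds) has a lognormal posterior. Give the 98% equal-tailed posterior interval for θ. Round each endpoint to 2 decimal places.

[1.49, 25.51]

On the log scale the 98% interval is 1.82 ± 2.326 × 0.61 = [0.4009, 3.2391].
Exponentiate: [e^0.4009, e^3.2391] = [1.49, 25.51].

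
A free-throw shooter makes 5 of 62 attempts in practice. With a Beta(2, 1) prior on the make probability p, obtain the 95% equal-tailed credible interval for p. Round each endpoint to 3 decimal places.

Posterior: Beta(2+5, 1+57) = Beta(7, 58).
Equal-tailed 95% interval: the 0.025 and 0.975 quantiles of Beta(7, 58).
Posterior mean ≈ 0.108, SD ≈ 0.038; a Normal approximation gives roughly [0.033, 0.182].
Exact: F⁻¹(0.025) = 0.045; F⁻¹(0.975) = 0.193.

[0.045, 0.193]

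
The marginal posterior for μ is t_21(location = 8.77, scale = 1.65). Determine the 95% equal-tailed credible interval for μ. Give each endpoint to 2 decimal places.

The t_21 distribution is symmetric; the 95% interval is 8.77 ± t·1.65 with t_{0.975,21} = 2.080.
Half-width: 2.080 × 1.65 = 3.43.
8.77 − 3.43 = 5.34; 8.77 + 3.43 = 12.20.

[5.34, 12.20]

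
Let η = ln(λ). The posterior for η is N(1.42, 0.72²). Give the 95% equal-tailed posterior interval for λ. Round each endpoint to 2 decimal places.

[1.01, 16.97]

On the log scale the 95% interval is 1.42 ± 1.960 × 0.72 = [0.0088, 2.8312].
Exponentiate: [e^0.0088, e^2.8312] = [1.01, 16.97].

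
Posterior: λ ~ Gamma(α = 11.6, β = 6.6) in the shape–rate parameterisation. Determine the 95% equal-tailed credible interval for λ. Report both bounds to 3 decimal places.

[0.896, 2.904]

Posterior: Gamma(shape 11.6, rate 6.6).
Equal-tailed 95% interval: Gamma(11.6, 6.6) quantiles at 0.025 and 0.975.
Posterior mean ≈ 1.758, SD ≈ 0.516; a Normal approximation gives roughly [0.746, 2.769].
Exact: lower = 0.896; upper = 2.904.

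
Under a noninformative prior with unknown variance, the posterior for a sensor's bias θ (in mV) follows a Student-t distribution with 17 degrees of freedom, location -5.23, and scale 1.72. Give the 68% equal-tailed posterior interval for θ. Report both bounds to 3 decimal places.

[-6.992, -3.468]

The t_17 distribution is symmetric; the 68% interval is -5.23 ± t·1.72 with t_{0.84,17} = 1.024.
Half-width: 1.024 × 1.72 = 1.762.
-5.23 − 1.762 = -6.992; -5.23 + 1.762 = -3.468.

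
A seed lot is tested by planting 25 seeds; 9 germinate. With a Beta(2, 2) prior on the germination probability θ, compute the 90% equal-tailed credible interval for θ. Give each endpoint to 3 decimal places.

Posterior: Beta(2+9, 2+16) = Beta(11, 18).
Equal-tailed 90% interval: the 0.05 and 0.95 quantiles of Beta(11, 18).
Posterior mean ≈ 0.379, SD ≈ 0.089; a Normal approximation gives roughly [0.234, 0.525].
Exact: F⁻¹(0.05) = 0.238; F⁻¹(0.95) = 0.530.

[0.238, 0.530]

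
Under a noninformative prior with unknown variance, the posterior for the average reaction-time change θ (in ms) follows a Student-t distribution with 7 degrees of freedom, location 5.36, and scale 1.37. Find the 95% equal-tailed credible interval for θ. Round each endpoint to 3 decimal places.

The t_7 distribution is symmetric; the 95% interval is 5.36 ± t·1.37 with t_{0.975,7} = 2.365.
Half-width: 2.365 × 1.37 = 3.240.
5.36 − 3.240 = 2.120; 5.36 + 3.240 = 8.600.

[2.120, 8.600]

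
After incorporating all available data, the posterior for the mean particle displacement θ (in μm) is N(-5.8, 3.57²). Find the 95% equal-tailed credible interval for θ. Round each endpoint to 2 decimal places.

[-12.80, 1.20]

The posterior is symmetric, so the 95% equal-tailed interval is θ = -5.8 ± z·3.57 with z = 1.960.
Half-width: 1.960 × 3.57 = 7.00.
-5.8 − 7.00 = -12.80; -5.8 + 7.00 = 1.20.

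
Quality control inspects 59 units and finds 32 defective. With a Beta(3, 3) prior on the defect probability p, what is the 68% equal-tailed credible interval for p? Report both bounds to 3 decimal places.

Posterior: Beta(3+32, 3+27) = Beta(35, 30).
Equal-tailed 68% interval: the 0.16 and 0.84 quantiles of Beta(35, 30).
Posterior mean ≈ 0.538, SD ≈ 0.061; a Normal approximation gives roughly [0.477, 0.599].
Exact: F⁻¹(0.16) = 0.477; F⁻¹(0.84) = 0.600.

[0.477, 0.600]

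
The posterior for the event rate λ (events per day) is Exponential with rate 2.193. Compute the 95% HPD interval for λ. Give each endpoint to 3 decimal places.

[0.000, 1.366]

The exponential density is strictly decreasing on [0, ∞), so the HPD interval is anchored at 0: [0, q] with P(λ ≤ q) = 0.95.
q = −ln(1 − 0.95) / 2.193 = 2.9957 / 2.193 = 1.366.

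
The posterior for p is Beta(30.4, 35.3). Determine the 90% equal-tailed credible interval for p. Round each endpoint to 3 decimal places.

Posterior: Beta(30.4, 35.3).
Equal-tailed 90% interval: the 0.05 and 0.95 quantiles of Beta(30.4, 35.3).
Posterior mean ≈ 0.463, SD ≈ 0.061; a Normal approximation gives roughly [0.362, 0.563].
Exact: F⁻¹(0.05) = 0.363; F⁻¹(0.95) = 0.564.

[0.363, 0.564]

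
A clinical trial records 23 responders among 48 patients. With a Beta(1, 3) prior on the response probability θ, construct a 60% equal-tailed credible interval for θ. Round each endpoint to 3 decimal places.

Posterior: Beta(1+23, 3+25) = Beta(24, 28).
Equal-tailed 60% interval: the 0.2 and 0.8 quantiles of Beta(24, 28).
Posterior mean ≈ 0.462, SD ≈ 0.068; a Normal approximation gives roughly [0.404, 0.519].
Exact: F⁻¹(0.2) = 0.403; F⁻¹(0.8) = 0.520.

[0.403, 0.520]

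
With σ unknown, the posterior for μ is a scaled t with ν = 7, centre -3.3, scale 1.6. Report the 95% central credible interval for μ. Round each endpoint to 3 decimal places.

[-7.083, 0.483]

The t_7 distribution is symmetric; the 95% interval is -3.3 ± t·1.6 with t_{0.975,7} = 2.365.
Half-width: 2.365 × 1.6 = 3.783.
-3.3 − 3.783 = -7.083; -3.3 + 3.783 = 0.483.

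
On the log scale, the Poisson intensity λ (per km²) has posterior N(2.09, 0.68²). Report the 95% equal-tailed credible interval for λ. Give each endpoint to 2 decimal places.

[2.13, 30.65]

On the log scale the 95% interval is 2.09 ± 1.960 × 0.68 = [0.7572, 3.4228].
Exponentiate: [e^0.7572, e^3.4228] = [2.13, 30.65].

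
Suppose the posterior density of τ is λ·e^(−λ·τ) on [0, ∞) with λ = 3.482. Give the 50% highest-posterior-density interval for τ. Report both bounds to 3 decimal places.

[0.000, 0.199]

The exponential density is strictly decreasing on [0, ∞), so the HPD interval is anchored at 0: [0, q] with P(τ ≤ q) = 0.50.
q = −ln(1 − 0.50) / 3.482 = 0.6931 / 3.482 = 0.199.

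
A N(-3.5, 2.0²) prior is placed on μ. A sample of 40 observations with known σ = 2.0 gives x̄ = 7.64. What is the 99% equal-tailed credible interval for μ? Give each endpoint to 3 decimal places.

[6.564, 8.173]

Posterior precision = 1/2.0² + 40/2.0² = 0.2500 + 10.0000 = 10.2500, so posterior SD = 0.3123.
Posterior mean = (-3.5/2.0² + 40·7.64/2.0²) / 10.2500 = 7.3683.
Interval: 7.3683 ± 2.576 × 0.3123 → [6.564, 8.173].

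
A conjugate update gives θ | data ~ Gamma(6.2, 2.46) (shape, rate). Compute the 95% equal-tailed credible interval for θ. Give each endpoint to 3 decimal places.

[0.944, 4.857]

Posterior: Gamma(shape 6.2, rate 2.46).
Equal-tailed 95% interval: Gamma(6.2, 2.46) quantiles at 0.025 and 0.975.
Posterior mean ≈ 2.520, SD ≈ 1.012; a Normal approximation gives roughly [0.536, 4.504].
Exact: lower = 0.944; upper = 4.857.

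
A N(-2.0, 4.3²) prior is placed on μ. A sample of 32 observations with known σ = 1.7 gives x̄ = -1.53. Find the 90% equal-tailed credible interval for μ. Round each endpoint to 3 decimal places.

[-2.025, -1.039]

Posterior precision = 1/4.3² + 32/1.7² = 0.0541 + 11.0727 = 11.1267, so posterior SD = 0.2998.
Posterior mean = (-2.0/4.3² + 32·-1.53/1.7²) / 11.1267 = -1.5323.
Interval: -1.5323 ± 1.645 × 0.2998 → [-2.025, -1.039].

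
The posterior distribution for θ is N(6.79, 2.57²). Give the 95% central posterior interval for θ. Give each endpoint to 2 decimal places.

The posterior is symmetric, so the 95% equal-tailed interval is θ = 6.79 ± z·2.57 with z = 1.960.
Half-width: 1.960 × 2.57 = 5.04.
6.79 − 5.04 = 1.75; 6.79 + 5.04 = 11.83.

[1.75, 11.83]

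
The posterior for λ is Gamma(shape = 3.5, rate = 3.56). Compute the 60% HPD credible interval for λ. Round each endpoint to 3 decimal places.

[0.383, 1.162]

The posterior is unimodal and skewed, so the HPD interval has equal density at both endpoints and is the shortest 60% interval.
Solving f(0.383) = f(1.162) with F(1.162) − F(0.383) = 0.60 gives [0.383, 1.162].
For comparison, the equal-tailed interval is [0.537, 1.377]; the HPD is narrower and shifted toward the mode.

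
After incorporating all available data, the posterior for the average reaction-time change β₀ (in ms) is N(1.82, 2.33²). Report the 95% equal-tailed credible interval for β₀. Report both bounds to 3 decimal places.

[-2.747, 6.387]

The posterior is symmetric, so the 95% equal-tailed interval is β₀ = 1.82 ± z·2.33 with z = 1.960.
Half-width: 1.960 × 2.33 = 4.567.
1.82 − 4.567 = -2.747; 1.82 + 4.567 = 6.387.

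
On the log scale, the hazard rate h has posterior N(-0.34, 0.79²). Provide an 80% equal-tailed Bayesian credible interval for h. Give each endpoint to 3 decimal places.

On the log scale the 80% interval is -0.34 ± 1.282 × 0.79 = [-1.3524, 0.6724].
Exponentiate: [e^-1.3524, e^0.6724] = [0.259, 1.959].

[0.259, 1.959]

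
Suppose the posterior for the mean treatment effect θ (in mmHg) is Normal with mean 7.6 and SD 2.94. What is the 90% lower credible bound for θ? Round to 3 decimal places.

3.832

Need L with P(θ ≥ L) = 0.90: L = 7.6 − z_{0.1}·2.94.
z = 1.282; L = 7.6 − 1.282 × 2.94 = 3.832.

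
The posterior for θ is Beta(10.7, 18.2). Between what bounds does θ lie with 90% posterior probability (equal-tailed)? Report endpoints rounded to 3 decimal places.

Posterior: Beta(10.7, 18.2).
Equal-tailed 90% interval: the 0.05 and 0.95 quantiles of Beta(10.7, 18.2).
Posterior mean ≈ 0.370, SD ≈ 0.088; a Normal approximation gives roughly [0.225, 0.515].
Exact: F⁻¹(0.05) = 0.230; F⁻¹(0.95) = 0.521.

[0.230, 0.521]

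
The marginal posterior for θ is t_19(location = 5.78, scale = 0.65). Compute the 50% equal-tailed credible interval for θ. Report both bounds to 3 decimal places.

The t_19 distribution is symmetric; the 50% interval is 5.78 ± t·0.65 with t_{0.75,19} = 0.688.
Half-width: 0.688 × 0.65 = 0.447.
5.78 − 0.447 = 5.333; 5.78 + 0.447 = 6.227.

[5.333, 6.227]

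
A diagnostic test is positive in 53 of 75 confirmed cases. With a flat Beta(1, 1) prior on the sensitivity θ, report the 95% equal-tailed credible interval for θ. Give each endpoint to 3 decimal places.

Posterior: Beta(1+53, 1+22) = Beta(54, 23).
Equal-tailed 95% interval: the 0.025 and 0.975 quantiles of Beta(54, 23).
Posterior mean ≈ 0.701, SD ≈ 0.052; a Normal approximation gives roughly [0.600, 0.803].
Exact: F⁻¹(0.025) = 0.595; F⁻¹(0.975) = 0.798.

[0.595, 0.798]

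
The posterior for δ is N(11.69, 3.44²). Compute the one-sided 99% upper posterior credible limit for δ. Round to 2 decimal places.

19.69

Need U with P(δ ≤ U) = 0.99: U = 11.69 + z_{0.01}·3.44.
z = 2.326; U = 11.69 + 2.326 × 3.44 = 19.69.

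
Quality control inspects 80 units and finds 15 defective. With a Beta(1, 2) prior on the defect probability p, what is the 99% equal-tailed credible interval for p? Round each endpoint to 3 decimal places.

Posterior: Beta(1+15, 2+65) = Beta(16, 67).
Equal-tailed 99% interval: the 0.005 and 0.995 quantiles of Beta(16, 67).
Posterior mean ≈ 0.193, SD ≈ 0.043; a Normal approximation gives roughly [0.082, 0.304].
Exact: F⁻¹(0.005) = 0.097; F⁻¹(0.995) = 0.316.

[0.097, 0.316]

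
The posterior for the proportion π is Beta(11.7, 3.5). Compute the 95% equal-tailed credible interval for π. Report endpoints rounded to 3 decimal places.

[0.536, 0.937]

Posterior: Beta(11.7, 3.5).
Equal-tailed 95% interval: the 0.025 and 0.975 quantiles of Beta(11.7, 3.5).
Posterior mean ≈ 0.770, SD ≈ 0.105; a Normal approximation gives roughly [0.565, 0.975].
Exact: F⁻¹(0.025) = 0.536; F⁻¹(0.975) = 0.937.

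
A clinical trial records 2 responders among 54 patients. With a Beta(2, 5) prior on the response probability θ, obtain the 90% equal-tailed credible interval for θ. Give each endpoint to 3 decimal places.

Posterior: Beta(2+2, 5+52) = Beta(4, 57).
Equal-tailed 90% interval: the 0.05 and 0.95 quantiles of Beta(4, 57).
Posterior mean ≈ 0.066, SD ≈ 0.031; a Normal approximation gives roughly [0.014, 0.117].
Exact: F⁻¹(0.05) = 0.023; F⁻¹(0.95) = 0.124.

[0.023, 0.124]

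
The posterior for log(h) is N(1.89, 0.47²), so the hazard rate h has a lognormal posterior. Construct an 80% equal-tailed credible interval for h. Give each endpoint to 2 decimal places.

[3.62, 12.09]

On the log scale the 80% interval is 1.89 ± 1.282 × 0.47 = [1.2877, 2.4923].
Exponentiate: [e^1.2877, e^2.4923] = [3.62, 12.09].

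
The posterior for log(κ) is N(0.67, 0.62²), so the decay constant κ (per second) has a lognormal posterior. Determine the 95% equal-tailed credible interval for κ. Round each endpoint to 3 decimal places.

On the log scale the 95% interval is 0.67 ± 1.960 × 0.62 = [-0.5452, 1.8852].
Exponentiate: [e^-0.5452, e^1.8852] = [0.580, 6.588].

[0.580, 6.588]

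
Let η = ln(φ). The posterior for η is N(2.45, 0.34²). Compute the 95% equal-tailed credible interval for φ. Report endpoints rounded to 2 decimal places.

On the log scale the 95% interval is 2.45 ± 1.960 × 0.34 = [1.7836, 3.1164].
Exponentiate: [e^1.7836, e^3.1164] = [5.95, 22.56].

[5.95, 22.56]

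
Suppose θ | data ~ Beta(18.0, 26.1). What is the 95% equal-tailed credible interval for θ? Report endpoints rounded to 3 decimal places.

Posterior: Beta(18.0, 26.1).
Equal-tailed 95% interval: the 0.025 and 0.975 quantiles of Beta(18.0, 26.1).
Posterior mean ≈ 0.408, SD ≈ 0.073; a Normal approximation gives roughly [0.265, 0.552].
Exact: F⁻¹(0.025) = 0.269; F⁻¹(0.975) = 0.555.

[0.269, 0.555]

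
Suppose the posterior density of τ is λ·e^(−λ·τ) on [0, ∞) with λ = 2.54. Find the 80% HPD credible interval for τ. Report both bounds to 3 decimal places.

The exponential density is strictly decreasing on [0, ∞), so the HPD interval is anchored at 0: [0, q] with P(τ ≤ q) = 0.80.
q = −ln(1 − 0.80) / 2.54 = 1.6094 / 2.54 = 0.634.

[0.000, 0.634]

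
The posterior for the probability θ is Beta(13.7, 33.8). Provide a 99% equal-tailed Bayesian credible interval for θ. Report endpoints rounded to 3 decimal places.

[0.140, 0.469]

Posterior: Beta(13.7, 33.8).
Equal-tailed 99% interval: the 0.005 and 0.995 quantiles of Beta(13.7, 33.8).
Posterior mean ≈ 0.288, SD ≈ 0.065; a Normal approximation gives roughly [0.121, 0.456].
Exact: F⁻¹(0.005) = 0.140; F⁻¹(0.995) = 0.469.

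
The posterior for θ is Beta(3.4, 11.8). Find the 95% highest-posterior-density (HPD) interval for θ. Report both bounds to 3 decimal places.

[0.043, 0.426]

The posterior is unimodal and skewed, so the HPD interval has equal density at both endpoints and is the shortest 95% interval.
Solving f(0.043) = f(0.426) with F(0.426) − F(0.043) = 0.95 gives [0.043, 0.426].
For comparison, the equal-tailed interval is [0.060, 0.456]; the HPD is narrower and shifted toward the mode.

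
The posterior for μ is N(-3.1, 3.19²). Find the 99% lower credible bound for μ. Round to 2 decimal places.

Need L with P(μ ≥ L) = 0.99: L = -3.1 − z_{0.01}·3.19.
z = 2.326; L = -3.1 − 2.326 × 3.19 = -10.52.

-10.52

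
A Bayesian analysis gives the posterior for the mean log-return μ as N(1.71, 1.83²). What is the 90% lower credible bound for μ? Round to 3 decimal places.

Need L with P(μ ≥ L) = 0.90: L = 1.71 − z_{0.1}·1.83.
z = 1.282; L = 1.71 − 1.282 × 1.83 = -0.635.

-0.635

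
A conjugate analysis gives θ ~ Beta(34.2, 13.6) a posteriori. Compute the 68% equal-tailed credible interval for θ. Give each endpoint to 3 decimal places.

[0.651, 0.780]

Posterior: Beta(34.2, 13.6).
Equal-tailed 68% interval: the 0.16 and 0.84 quantiles of Beta(34.2, 13.6).
Posterior mean ≈ 0.715, SD ≈ 0.065; a Normal approximation gives roughly [0.651, 0.780].
Exact: F⁻¹(0.16) = 0.651; F⁻¹(0.84) = 0.780.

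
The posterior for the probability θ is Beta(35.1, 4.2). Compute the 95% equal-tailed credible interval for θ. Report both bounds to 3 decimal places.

Posterior: Beta(35.1, 4.2).
Equal-tailed 95% interval: the 0.025 and 0.975 quantiles of Beta(35.1, 4.2).
Posterior mean ≈ 0.893, SD ≈ 0.049; a Normal approximation gives roughly [0.798, 0.989].
Exact: F⁻¹(0.025) = 0.781; F⁻¹(0.975) = 0.968.

[0.781, 0.968]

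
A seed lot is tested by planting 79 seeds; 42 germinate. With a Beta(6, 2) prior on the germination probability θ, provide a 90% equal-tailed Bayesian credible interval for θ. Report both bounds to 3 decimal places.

Posterior: Beta(6+42, 2+37) = Beta(48, 39).
Equal-tailed 90% interval: the 0.05 and 0.95 quantiles of Beta(48, 39).
Posterior mean ≈ 0.552, SD ≈ 0.053; a Normal approximation gives roughly [0.465, 0.639].
Exact: F⁻¹(0.05) = 0.464; F⁻¹(0.95) = 0.638.

[0.464, 0.638]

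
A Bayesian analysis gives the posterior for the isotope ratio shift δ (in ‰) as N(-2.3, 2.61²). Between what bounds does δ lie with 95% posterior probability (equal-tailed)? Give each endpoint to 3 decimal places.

The posterior is symmetric, so the 95% equal-tailed interval is δ = -2.3 ± z·2.61 with z = 1.960.
Half-width: 1.960 × 2.61 = 5.116.
-2.3 − 5.116 = -7.416; -2.3 + 5.116 = 2.816.

[-7.416, 2.816]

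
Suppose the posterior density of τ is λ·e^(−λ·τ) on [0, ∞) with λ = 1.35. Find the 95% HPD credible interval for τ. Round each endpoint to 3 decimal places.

The exponential density is strictly decreasing on [0, ∞), so the HPD interval is anchored at 0: [0, q] with P(τ ≤ q) = 0.95.
q = −ln(1 − 0.95) / 1.35 = 2.9957 / 1.35 = 2.219.

[0.000, 2.219]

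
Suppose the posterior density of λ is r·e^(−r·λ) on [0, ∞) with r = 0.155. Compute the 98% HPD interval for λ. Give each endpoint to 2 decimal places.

[0.00, 25.24]

The exponential density is strictly decreasing on [0, ∞), so the HPD interval is anchored at 0: [0, q] with P(λ ≤ q) = 0.98.
q = −ln(1 − 0.98) / 0.155 = 3.9120 / 0.155 = 25.24.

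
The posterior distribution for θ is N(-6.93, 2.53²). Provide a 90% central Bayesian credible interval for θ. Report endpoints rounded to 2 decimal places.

The posterior is symmetric, so the 90% equal-tailed interval is θ = -6.93 ± z·2.53 with z = 1.645.
Half-width: 1.645 × 2.53 = 4.16.
-6.93 − 4.16 = -11.09; -6.93 + 4.16 = -2.77.

[-11.09, -2.77]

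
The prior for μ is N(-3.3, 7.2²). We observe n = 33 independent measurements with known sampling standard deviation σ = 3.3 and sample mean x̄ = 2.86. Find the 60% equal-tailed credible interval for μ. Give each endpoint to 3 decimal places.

Posterior precision = 1/7.2² + 33/3.3² = 0.0193 + 3.0303 = 3.0496, so posterior SD = 0.5726.
Posterior mean = (-3.3/7.2² + 33·2.86/3.3²) / 3.0496 = 2.8210.
Interval: 2.8210 ± 0.842 × 0.5726 → [2.339, 3.303].

[2.339, 3.303]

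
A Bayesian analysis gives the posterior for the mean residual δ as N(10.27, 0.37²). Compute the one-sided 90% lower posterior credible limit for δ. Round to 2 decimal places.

Need L with P(δ ≥ L) = 0.90: L = 10.27 − z_{0.1}·0.37.
z = 1.282; L = 10.27 − 1.282 × 0.37 = 9.80.

9.80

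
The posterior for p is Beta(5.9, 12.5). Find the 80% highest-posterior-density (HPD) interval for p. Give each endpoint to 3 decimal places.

[0.175, 0.447]

The posterior is unimodal and skewed, so the HPD interval has equal density at both endpoints and is the shortest 80% interval.
Solving f(0.175) = f(0.447) with F(0.447) − F(0.175) = 0.80 gives [0.175, 0.447].
For comparison, the equal-tailed interval is [0.188, 0.463]; the HPD is narrower and shifted toward the mode.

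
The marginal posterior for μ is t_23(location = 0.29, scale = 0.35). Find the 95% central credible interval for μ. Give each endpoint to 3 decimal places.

The t_23 distribution is symmetric; the 95% interval is 0.29 ± t·0.35 with t_{0.975,23} = 2.069.
Half-width: 2.069 × 0.35 = 0.724.
0.29 − 0.724 = -0.434; 0.29 + 0.724 = 1.014.

[-0.434, 1.014]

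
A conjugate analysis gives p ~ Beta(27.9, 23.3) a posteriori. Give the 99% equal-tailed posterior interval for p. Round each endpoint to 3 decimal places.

[0.367, 0.716]

Posterior: Beta(27.9, 23.3).
Equal-tailed 99% interval: the 0.005 and 0.995 quantiles of Beta(27.9, 23.3).
Posterior mean ≈ 0.545, SD ≈ 0.069; a Normal approximation gives roughly [0.367, 0.722].
Exact: F⁻¹(0.005) = 0.367; F⁻¹(0.995) = 0.716.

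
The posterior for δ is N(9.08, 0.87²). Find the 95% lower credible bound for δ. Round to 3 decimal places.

7.649

Need L with P(δ ≥ L) = 0.95: L = 9.08 − z_{0.05}·0.87.
z = 1.645; L = 9.08 − 1.645 × 0.87 = 7.649.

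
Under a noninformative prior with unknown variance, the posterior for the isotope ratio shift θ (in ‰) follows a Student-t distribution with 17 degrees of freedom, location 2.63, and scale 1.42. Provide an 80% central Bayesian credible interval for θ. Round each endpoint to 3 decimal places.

[0.737, 4.523]

The t_17 distribution is symmetric; the 80% interval is 2.63 ± t·1.42 with t_{0.9,17} = 1.333.
Half-width: 1.333 × 1.42 = 1.893.
2.63 − 1.893 = 0.737; 2.63 + 1.893 = 4.523.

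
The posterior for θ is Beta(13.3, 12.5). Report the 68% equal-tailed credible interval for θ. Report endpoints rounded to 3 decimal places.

Posterior: Beta(13.3, 12.5).
Equal-tailed 68% interval: the 0.16 and 0.84 quantiles of Beta(13.3, 12.5).
Posterior mean ≈ 0.516, SD ≈ 0.097; a Normal approximation gives roughly [0.420, 0.612].
Exact: F⁻¹(0.16) = 0.418; F⁻¹(0.84) = 0.613.

[0.418, 0.613]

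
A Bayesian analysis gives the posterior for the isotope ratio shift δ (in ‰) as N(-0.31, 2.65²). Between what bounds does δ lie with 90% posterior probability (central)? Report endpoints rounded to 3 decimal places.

The posterior is symmetric, so the 90% equal-tailed interval is δ = -0.31 ± z·2.65 with z = 1.645.
Half-width: 1.645 × 2.65 = 4.359.
-0.31 − 4.359 = -4.669; -0.31 + 4.359 = 4.049.

[-4.669, 4.049]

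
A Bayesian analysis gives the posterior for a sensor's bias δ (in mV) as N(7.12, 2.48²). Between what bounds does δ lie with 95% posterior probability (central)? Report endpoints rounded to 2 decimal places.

[2.26, 11.98]

The posterior is symmetric, so the 95% equal-tailed interval is δ = 7.12 ± z·2.48 with z = 1.960.
Half-width: 1.960 × 2.48 = 4.86.
7.12 − 4.86 = 2.26; 7.12 + 4.86 = 11.98.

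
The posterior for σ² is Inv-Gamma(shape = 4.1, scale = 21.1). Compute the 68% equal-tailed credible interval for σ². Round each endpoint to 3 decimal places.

Inverse-Gamma(4.1, 21.1) quantiles: F⁻¹(0.16) and F⁻¹(0.84).
Equivalently, 1/σ² ~ Gamma(4.1, rate = 21.1); invert its 0.84 and 0.16 quantiles.
Posterior mean ≈ 6.806, SD ≈ 4.697; a Normal approximation gives roughly [2.136, 11.477].
Exact: lower = 3.499; upper = 9.737.

[3.499, 9.737]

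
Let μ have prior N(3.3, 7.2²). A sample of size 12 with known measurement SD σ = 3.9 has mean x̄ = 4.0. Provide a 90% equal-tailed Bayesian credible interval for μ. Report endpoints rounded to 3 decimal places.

[2.154, 5.813]

Posterior precision = 1/7.2² + 12/3.9² = 0.0193 + 0.7890 = 0.8082, so posterior SD = 1.1123.
Posterior mean = (3.3/7.2² + 12·4.0/3.9²) / 0.8082 = 3.9833.
Interval: 3.9833 ± 1.645 × 1.1123 → [2.154, 5.813].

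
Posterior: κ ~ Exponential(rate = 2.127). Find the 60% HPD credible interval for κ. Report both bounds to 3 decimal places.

The exponential density is strictly decreasing on [0, ∞), so the HPD interval is anchored at 0: [0, q] with P(κ ≤ q) = 0.60.
q = −ln(1 − 0.60) / 2.127 = 0.9163 / 2.127 = 0.431.

[0.000, 0.431]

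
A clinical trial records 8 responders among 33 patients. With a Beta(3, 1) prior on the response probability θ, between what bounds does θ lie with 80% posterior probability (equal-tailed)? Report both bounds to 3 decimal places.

[0.204, 0.395]

Posterior: Beta(3+8, 1+25) = Beta(11, 26).
Equal-tailed 80% interval: the 0.1 and 0.9 quantiles of Beta(11, 26).
Posterior mean ≈ 0.297, SD ≈ 0.074; a Normal approximation gives roughly [0.202, 0.392].
Exact: F⁻¹(0.1) = 0.204; F⁻¹(0.9) = 0.395.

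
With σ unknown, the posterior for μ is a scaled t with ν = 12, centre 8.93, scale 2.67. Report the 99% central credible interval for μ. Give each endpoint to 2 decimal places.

The t_12 distribution is symmetric; the 99% interval is 8.93 ± t·2.67 with t_{0.995,12} = 3.055.
Half-width: 3.055 × 2.67 = 8.16.
8.93 − 8.16 = 0.77; 8.93 + 8.16 = 17.09.

[0.77, 17.09]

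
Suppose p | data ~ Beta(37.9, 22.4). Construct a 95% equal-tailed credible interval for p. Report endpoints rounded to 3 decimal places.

Posterior: Beta(37.9, 22.4).
Equal-tailed 95% interval: the 0.025 and 0.975 quantiles of Beta(37.9, 22.4).
Posterior mean ≈ 0.629, SD ≈ 0.062; a Normal approximation gives roughly [0.508, 0.749].
Exact: F⁻¹(0.025) = 0.504; F⁻¹(0.975) = 0.745.

[0.504, 0.745]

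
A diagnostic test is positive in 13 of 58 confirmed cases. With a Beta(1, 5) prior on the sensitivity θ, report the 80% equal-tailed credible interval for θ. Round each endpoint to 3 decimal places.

[0.155, 0.286]

Posterior: Beta(1+13, 5+45) = Beta(14, 50).
Equal-tailed 80% interval: the 0.1 and 0.9 quantiles of Beta(14, 50).
Posterior mean ≈ 0.219, SD ≈ 0.051; a Normal approximation gives roughly [0.153, 0.284].
Exact: F⁻¹(0.1) = 0.155; F⁻¹(0.9) = 0.286.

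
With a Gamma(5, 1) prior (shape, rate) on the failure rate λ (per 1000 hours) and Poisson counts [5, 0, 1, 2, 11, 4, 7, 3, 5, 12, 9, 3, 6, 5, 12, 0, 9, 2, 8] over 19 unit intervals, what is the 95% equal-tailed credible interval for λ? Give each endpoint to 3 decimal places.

Posterior: Gamma(5+104, 1+19) = Gamma(109, 20) (shape, rate).
Equal-tailed 95% interval: Gamma(109, 20) quantiles at 0.025 and 0.975.
Posterior mean ≈ 5.450, SD ≈ 0.522; a Normal approximation gives roughly [4.427, 6.473].
Exact: lower = 4.475; upper = 6.520.

[4.475, 6.520]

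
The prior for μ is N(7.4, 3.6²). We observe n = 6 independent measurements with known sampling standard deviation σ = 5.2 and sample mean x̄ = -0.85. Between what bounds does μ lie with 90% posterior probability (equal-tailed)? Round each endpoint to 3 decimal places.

Posterior precision = 1/3.6² + 6/5.2² = 0.0772 + 0.2219 = 0.2991, so posterior SD = 1.8286.
Posterior mean = (7.4/3.6² + 6·-0.85/5.2²) / 0.2991 = 1.2786.
Interval: 1.2786 ± 1.645 × 1.8286 → [-1.729, 4.286].

[-1.729, 4.286]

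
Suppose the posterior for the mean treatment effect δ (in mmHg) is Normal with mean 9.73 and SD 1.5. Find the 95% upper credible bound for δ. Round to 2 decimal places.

Need U with P(δ ≤ U) = 0.95: U = 9.73 + z_{0.05}·1.5.
z = 1.645; U = 9.73 + 1.645 × 1.5 = 12.20.

12.20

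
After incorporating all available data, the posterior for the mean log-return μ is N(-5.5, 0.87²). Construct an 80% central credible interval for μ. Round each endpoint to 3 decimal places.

[-6.615, -4.385]

The posterior is symmetric, so the 80% equal-tailed interval is μ = -5.5 ± z·0.87 with z = 1.282.
Half-width: 1.282 × 0.87 = 1.115.
-5.5 − 1.115 = -6.615; -5.5 + 1.115 = -4.385.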